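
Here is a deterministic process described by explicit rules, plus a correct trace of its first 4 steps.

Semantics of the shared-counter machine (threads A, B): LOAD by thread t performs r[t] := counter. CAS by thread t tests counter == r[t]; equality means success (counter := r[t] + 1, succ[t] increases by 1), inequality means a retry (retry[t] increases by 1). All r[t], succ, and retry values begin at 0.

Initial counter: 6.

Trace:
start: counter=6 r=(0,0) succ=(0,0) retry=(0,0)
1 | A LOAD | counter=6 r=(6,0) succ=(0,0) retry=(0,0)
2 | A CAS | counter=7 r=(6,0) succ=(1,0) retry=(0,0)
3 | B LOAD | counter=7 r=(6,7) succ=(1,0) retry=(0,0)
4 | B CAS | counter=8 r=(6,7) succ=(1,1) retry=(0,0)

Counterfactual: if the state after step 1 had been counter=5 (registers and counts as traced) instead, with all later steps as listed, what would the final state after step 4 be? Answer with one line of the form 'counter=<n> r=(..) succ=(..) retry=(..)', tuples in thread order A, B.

counter=6 r=(6,5) succ=(0,1) retry=(1,0)

state after step 1 := counter=5 r=(6,0) succ=(0,0) retry=(0,0)
2 | A CAS | counter=5 r=(6,0) succ=(0,0) retry=(1,0)
3 | B LOAD | counter=5 r=(6,5) succ=(0,0) retry=(1,0)
4 | B CAS | counter=6 r=(6,5) succ=(0,1) retry=(1,0)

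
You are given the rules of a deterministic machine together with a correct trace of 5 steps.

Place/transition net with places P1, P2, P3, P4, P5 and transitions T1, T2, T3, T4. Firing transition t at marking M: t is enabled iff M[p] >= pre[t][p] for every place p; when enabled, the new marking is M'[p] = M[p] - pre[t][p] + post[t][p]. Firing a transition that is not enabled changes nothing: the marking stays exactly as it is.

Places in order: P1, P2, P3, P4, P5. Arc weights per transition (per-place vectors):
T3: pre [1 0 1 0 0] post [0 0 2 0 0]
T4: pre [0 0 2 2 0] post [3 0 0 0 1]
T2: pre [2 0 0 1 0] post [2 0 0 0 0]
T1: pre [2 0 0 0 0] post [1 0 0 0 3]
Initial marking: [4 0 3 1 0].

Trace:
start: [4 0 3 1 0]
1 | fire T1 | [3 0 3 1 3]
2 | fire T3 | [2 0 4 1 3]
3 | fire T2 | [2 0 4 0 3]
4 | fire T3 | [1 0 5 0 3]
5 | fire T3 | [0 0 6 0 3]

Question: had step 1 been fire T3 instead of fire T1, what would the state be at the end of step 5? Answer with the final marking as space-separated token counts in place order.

0 0 7 0 0

(re-executing from step 1 with the substitution; state before step 1: [4 0 3 1 0])
1 | fire T3 | [3 0 4 1 0]
2 | fire T3 | [2 0 5 1 0]
3 | fire T2 | [2 0 5 0 0]
4 | fire T3 | [1 0 6 0 0]
5 | fire T3 | [0 0 7 0 0]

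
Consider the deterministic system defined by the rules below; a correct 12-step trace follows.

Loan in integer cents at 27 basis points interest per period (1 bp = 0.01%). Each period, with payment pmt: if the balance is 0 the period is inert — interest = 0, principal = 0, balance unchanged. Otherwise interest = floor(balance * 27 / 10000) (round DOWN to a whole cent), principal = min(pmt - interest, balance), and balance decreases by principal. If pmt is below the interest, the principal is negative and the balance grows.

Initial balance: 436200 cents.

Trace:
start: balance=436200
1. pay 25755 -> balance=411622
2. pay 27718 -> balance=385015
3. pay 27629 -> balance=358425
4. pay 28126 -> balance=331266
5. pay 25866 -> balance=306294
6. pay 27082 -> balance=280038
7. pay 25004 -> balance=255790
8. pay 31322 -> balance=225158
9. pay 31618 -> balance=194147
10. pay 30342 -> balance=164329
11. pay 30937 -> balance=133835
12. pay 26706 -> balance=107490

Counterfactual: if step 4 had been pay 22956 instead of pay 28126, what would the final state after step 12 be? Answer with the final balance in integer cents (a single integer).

(re-executing from step 4 with the substitution; state before step 4: balance=358425)
4. pay 22956 -> balance=336436
5. pay 25866 -> balance=311478
6. pay 27082 -> balance=285236
7. pay 25004 -> balance=261002
8. pay 31322 -> balance=230384
9. pay 31618 -> balance=199388
10. pay 30342 -> balance=169584
11. pay 30937 -> balance=139104
12. pay 26706 -> balance=112773

112773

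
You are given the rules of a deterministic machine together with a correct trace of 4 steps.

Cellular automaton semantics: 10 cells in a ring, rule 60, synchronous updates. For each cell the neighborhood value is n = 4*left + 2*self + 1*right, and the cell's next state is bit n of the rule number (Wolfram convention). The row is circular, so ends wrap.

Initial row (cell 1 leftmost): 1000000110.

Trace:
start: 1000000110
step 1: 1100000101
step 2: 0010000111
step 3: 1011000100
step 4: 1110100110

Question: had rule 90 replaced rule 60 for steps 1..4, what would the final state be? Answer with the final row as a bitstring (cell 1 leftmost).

(re-executing steps 1..4 under rule 90; state before step 1: 1000000110)
step 1: 0100001110
step 2: 1010011011
step 3: 1001111010
step 4: 0111001000

0111001000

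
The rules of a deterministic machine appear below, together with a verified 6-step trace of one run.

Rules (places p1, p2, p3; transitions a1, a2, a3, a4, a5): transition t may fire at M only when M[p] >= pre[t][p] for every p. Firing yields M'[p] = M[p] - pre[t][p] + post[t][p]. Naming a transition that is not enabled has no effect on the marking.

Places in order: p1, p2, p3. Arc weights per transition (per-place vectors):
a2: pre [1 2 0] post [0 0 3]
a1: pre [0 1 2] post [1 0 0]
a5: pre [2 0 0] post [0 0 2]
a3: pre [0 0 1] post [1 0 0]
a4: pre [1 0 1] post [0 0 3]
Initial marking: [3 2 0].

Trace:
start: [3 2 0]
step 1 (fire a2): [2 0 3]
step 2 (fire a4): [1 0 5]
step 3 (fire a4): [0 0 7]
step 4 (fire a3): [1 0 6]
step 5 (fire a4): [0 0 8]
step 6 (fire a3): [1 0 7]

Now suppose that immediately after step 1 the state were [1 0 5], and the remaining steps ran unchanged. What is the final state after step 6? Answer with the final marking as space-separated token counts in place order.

1 0 7

state after step 1 := [1 0 5]
step 2 (fire a4): [0 0 7]
step 3 (fire a4): [0 0 7]
step 4 (fire a3): [1 0 6]
step 5 (fire a4): [0 0 8]
step 6 (fire a3): [1 0 7]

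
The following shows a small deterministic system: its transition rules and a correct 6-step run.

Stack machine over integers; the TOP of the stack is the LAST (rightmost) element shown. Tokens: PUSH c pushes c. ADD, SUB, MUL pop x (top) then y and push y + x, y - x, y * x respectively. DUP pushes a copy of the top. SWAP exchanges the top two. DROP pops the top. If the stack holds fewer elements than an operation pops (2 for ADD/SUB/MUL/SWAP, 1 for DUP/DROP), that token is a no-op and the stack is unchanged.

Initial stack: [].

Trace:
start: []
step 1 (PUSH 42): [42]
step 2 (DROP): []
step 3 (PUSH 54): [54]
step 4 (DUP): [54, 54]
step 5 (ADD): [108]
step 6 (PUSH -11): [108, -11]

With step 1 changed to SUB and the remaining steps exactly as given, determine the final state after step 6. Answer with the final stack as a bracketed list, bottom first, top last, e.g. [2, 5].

[108, -11]

(re-executing from step 1 with the substitution; state before step 1: [])
step 1 (SUB): []
step 2 (DROP): []
step 3 (PUSH 54): [54]
step 4 (DUP): [54, 54]
step 5 (ADD): [108]
step 6 (PUSH -11): [108, -11]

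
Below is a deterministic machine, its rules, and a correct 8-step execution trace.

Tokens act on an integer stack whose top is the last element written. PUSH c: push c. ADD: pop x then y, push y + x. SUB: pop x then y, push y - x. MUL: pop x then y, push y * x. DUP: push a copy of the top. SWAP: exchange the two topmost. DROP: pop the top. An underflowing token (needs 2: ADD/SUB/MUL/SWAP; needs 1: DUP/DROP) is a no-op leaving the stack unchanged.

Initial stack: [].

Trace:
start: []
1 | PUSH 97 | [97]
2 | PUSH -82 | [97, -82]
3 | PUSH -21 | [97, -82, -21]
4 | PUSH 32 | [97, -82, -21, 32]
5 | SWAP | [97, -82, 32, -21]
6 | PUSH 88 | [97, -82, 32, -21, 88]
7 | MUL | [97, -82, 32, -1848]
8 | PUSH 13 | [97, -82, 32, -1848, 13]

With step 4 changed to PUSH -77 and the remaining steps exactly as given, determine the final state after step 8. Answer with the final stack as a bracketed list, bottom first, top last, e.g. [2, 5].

(re-executing from step 4 with the substitution; state before step 4: [97, -82, -21])
4 | PUSH -77 | [97, -82, -21, -77]
5 | SWAP | [97, -82, -77, -21]
6 | PUSH 88 | [97, -82, -77, -21, 88]
7 | MUL | [97, -82, -77, -1848]
8 | PUSH 13 | [97, -82, -77, -1848, 13]

[97, -82, -77, -1848, 13]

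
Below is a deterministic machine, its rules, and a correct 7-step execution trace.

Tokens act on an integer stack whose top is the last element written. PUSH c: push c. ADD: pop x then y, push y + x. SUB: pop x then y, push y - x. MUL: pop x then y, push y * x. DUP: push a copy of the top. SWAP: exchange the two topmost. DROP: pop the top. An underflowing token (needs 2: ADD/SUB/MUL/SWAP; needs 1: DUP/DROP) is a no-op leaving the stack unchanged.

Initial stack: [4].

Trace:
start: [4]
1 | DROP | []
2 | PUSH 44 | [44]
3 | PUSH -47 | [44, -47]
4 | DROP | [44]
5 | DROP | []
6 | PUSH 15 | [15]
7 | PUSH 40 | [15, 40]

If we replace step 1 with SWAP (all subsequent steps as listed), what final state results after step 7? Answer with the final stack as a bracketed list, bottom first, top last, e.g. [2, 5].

[4, 15, 40]

(re-executing from step 1 with the substitution; state before step 1: [4])
1 | SWAP | [4]
2 | PUSH 44 | [4, 44]
3 | PUSH -47 | [4, 44, -47]
4 | DROP | [4, 44]
5 | DROP | [4]
6 | PUSH 15 | [4, 15]
7 | PUSH 40 | [4, 15, 40]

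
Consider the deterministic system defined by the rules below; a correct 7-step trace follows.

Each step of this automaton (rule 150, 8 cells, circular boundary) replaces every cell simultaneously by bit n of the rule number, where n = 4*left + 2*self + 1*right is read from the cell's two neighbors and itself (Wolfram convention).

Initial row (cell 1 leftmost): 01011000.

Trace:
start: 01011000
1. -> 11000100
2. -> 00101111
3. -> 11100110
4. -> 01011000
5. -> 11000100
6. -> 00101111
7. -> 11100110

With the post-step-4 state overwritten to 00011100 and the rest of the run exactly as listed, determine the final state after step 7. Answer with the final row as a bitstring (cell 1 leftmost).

state after step 4 := 00011100
5. -> 00101010
6. -> 01101011
7. -> 00001000

00001000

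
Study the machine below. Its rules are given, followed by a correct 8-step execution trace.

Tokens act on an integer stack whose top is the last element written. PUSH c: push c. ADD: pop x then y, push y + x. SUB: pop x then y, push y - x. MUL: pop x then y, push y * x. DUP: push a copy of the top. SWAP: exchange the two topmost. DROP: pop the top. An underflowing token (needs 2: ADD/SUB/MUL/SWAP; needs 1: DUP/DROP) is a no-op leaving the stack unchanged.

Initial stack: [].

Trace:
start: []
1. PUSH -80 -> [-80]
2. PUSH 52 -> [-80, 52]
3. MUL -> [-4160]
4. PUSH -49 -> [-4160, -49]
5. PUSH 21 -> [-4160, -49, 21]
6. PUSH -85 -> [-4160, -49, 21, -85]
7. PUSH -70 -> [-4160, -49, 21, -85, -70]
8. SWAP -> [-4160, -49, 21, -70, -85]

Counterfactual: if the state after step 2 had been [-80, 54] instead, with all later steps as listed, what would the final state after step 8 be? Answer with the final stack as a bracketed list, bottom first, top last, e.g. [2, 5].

state after step 2 := [-80, 54]
3. MUL -> [-4320]
4. PUSH -49 -> [-4320, -49]
5. PUSH 21 -> [-4320, -49, 21]
6. PUSH -85 -> [-4320, -49, 21, -85]
7. PUSH -70 -> [-4320, -49, 21, -85, -70]
8. SWAP -> [-4320, -49, 21, -70, -85]

[-4320, -49, 21, -70, -85]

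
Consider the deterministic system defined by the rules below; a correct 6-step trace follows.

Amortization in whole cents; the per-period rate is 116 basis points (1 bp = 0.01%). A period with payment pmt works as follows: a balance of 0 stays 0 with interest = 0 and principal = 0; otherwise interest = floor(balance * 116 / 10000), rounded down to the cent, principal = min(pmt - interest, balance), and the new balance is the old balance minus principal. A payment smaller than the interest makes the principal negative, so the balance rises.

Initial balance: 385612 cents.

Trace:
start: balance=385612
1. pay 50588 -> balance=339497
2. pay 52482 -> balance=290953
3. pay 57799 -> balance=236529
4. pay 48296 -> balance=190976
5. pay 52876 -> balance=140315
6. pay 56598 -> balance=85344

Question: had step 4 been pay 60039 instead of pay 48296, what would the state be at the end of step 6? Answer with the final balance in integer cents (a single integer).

(re-executing from step 4 with the substitution; state before step 4: balance=236529)
4. pay 60039 -> balance=179233
5. pay 52876 -> balance=128436
6. pay 56598 -> balance=73327

73327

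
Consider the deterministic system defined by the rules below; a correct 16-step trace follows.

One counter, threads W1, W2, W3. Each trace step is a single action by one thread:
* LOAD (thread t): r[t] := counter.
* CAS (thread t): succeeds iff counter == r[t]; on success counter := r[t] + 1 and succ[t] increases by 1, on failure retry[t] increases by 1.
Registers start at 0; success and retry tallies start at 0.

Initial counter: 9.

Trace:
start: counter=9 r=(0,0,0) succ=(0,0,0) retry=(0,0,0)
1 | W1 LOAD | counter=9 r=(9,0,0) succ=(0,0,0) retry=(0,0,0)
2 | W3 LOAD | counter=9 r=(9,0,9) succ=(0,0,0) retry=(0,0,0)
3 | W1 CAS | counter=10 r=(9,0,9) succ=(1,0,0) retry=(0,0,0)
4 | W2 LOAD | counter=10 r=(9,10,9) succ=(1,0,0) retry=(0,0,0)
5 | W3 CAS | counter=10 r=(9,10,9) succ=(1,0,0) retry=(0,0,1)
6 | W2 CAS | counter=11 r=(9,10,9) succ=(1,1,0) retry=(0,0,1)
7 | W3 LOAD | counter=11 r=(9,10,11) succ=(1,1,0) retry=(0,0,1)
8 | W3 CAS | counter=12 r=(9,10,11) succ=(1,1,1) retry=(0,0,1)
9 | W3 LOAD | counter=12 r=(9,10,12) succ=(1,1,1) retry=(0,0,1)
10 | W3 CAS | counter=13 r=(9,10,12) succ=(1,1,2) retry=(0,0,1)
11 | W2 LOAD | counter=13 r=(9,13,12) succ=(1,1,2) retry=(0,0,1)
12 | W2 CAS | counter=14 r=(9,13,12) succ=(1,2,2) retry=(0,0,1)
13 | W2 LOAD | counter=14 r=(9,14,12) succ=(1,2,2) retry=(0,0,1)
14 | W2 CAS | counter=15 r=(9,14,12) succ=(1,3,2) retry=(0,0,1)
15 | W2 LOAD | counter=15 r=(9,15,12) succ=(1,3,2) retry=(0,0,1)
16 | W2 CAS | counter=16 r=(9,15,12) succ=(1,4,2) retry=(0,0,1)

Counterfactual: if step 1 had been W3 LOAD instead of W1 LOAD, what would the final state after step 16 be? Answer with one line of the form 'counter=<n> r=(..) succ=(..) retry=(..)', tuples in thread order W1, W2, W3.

counter=15 r=(0,14,11) succ=(0,3,3) retry=(1,1,0)

(re-executing from step 1 with the substitution; state before step 1: counter=9 r=(0,0,0) succ=(0,0,0) retry=(0,0,0))
1 | W3 LOAD | counter=9 r=(0,0,9) succ=(0,0,0) retry=(0,0,0)
2 | W3 LOAD | counter=9 r=(0,0,9) succ=(0,0,0) retry=(0,0,0)
3 | W1 CAS | counter=9 r=(0,0,9) succ=(0,0,0) retry=(1,0,0)
4 | W2 LOAD | counter=9 r=(0,9,9) succ=(0,0,0) retry=(1,0,0)
5 | W3 CAS | counter=10 r=(0,9,9) succ=(0,0,1) retry=(1,0,0)
6 | W2 CAS | counter=10 r=(0,9,9) succ=(0,0,1) retry=(1,1,0)
7 | W3 LOAD | counter=10 r=(0,9,10) succ=(0,0,1) retry=(1,1,0)
8 | W3 CAS | counter=11 r=(0,9,10) succ=(0,0,2) retry=(1,1,0)
9 | W3 LOAD | counter=11 r=(0,9,11) succ=(0,0,2) retry=(1,1,0)
10 | W3 CAS | counter=12 r=(0,9,11) succ=(0,0,3) retry=(1,1,0)
11 | W2 LOAD | counter=12 r=(0,12,11) succ=(0,0,3) retry=(1,1,0)
12 | W2 CAS | counter=13 r=(0,12,11) succ=(0,1,3) retry=(1,1,0)
13 | W2 LOAD | counter=13 r=(0,13,11) succ=(0,1,3) retry=(1,1,0)
14 | W2 CAS | counter=14 r=(0,13,11) succ=(0,2,3) retry=(1,1,0)
15 | W2 LOAD | counter=14 r=(0,14,11) succ=(0,2,3) retry=(1,1,0)
16 | W2 CAS | counter=15 r=(0,14,11) succ=(0,3,3) retry=(1,1,0)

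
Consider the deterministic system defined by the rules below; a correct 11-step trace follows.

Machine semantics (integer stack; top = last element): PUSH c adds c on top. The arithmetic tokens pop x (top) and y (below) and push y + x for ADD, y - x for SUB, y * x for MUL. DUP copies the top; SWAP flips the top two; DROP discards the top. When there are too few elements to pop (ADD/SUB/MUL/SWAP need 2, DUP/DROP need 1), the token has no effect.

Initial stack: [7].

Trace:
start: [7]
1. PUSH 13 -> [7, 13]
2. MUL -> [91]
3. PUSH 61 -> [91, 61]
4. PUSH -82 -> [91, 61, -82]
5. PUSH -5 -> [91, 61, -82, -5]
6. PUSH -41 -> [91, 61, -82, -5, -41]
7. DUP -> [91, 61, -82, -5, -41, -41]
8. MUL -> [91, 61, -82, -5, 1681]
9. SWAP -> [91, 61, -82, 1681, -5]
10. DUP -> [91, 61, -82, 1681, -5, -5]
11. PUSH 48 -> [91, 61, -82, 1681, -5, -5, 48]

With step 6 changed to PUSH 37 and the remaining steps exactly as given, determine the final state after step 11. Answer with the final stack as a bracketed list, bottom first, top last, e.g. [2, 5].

[91, 61, -82, 1369, -5, -5, 48]

(re-executing from step 6 with the substitution; state before step 6: [91, 61, -82, -5])
6. PUSH 37 -> [91, 61, -82, -5, 37]
7. DUP -> [91, 61, -82, -5, 37, 37]
8. MUL -> [91, 61, -82, -5, 1369]
9. SWAP -> [91, 61, -82, 1369, -5]
10. DUP -> [91, 61, -82, 1369, -5, -5]
11. PUSH 48 -> [91, 61, -82, 1369, -5, -5, 48]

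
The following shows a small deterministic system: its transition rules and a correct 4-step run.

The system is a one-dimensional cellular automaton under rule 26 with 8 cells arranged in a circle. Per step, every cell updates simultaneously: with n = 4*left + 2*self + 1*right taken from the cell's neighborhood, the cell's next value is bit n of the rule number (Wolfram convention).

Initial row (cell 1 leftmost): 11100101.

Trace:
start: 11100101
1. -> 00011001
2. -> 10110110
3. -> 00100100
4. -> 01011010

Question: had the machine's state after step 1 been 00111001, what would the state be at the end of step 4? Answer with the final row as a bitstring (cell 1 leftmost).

state after step 1 := 00111001
2. -> 11100110
3. -> 10011100
4. -> 01110011

01110011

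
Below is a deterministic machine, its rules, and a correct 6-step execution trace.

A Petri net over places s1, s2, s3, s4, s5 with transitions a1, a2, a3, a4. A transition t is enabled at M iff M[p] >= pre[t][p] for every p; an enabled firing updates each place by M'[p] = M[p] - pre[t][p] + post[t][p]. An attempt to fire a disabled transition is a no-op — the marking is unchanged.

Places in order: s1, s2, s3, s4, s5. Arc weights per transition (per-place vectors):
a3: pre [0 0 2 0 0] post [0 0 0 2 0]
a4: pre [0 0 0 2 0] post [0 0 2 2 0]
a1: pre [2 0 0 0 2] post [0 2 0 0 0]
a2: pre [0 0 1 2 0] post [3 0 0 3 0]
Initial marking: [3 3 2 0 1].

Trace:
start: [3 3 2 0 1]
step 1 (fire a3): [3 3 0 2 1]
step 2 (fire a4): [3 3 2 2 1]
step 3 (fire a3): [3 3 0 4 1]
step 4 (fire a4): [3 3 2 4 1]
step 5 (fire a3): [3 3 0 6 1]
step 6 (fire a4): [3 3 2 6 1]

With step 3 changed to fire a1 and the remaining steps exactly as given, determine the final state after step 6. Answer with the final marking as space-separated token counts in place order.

(re-executing from step 3 with the substitution; state before step 3: [3 3 2 2 1])
step 3 (fire a1): [3 3 2 2 1]
step 4 (fire a4): [3 3 4 2 1]
step 5 (fire a3): [3 3 2 4 1]
step 6 (fire a4): [3 3 4 4 1]

3 3 4 4 1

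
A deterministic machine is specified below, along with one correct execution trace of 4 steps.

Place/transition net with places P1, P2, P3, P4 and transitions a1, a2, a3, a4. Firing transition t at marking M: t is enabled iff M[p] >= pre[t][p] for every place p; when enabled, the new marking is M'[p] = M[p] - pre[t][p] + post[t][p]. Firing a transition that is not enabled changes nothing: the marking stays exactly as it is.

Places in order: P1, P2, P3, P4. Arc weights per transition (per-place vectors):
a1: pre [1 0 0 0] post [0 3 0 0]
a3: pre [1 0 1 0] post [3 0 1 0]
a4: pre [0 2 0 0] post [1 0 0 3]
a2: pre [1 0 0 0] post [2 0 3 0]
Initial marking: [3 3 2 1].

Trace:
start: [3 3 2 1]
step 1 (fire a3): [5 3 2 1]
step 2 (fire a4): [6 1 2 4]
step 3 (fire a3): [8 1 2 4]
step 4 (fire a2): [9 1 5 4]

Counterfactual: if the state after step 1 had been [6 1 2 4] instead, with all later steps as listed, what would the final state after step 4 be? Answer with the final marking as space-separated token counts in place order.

9 1 5 4

state after step 1 := [6 1 2 4]
step 2 (fire a4): [6 1 2 4]
step 3 (fire a3): [8 1 2 4]
step 4 (fire a2): [9 1 5 4]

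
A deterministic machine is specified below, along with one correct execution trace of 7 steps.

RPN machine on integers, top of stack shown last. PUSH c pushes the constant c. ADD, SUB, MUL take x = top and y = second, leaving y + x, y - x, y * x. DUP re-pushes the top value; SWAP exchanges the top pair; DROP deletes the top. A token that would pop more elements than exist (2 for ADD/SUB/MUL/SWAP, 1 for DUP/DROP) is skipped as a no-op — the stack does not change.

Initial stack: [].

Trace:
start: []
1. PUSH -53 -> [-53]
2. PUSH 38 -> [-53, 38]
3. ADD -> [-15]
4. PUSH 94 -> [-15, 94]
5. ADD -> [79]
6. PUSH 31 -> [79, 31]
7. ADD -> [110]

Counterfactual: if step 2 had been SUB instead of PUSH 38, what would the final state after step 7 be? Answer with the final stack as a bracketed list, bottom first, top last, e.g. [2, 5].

(re-executing from step 2 with the substitution; state before step 2: [-53])
2. SUB -> [-53]
3. ADD -> [-53]
4. PUSH 94 -> [-53, 94]
5. ADD -> [41]
6. PUSH 31 -> [41, 31]
7. ADD -> [72]

[72]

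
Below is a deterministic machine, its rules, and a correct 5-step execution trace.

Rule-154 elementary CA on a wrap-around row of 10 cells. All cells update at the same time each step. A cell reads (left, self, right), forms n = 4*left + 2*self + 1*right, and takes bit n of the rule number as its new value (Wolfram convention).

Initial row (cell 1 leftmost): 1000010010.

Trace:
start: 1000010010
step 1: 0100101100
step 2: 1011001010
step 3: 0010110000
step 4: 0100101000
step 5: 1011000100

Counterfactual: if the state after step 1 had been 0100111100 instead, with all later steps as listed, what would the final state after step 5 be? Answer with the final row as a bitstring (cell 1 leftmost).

1111000100

state after step 1 := 0100111100
step 2: 1011111010
step 3: 0011110000
step 4: 0111101000
step 5: 1111000100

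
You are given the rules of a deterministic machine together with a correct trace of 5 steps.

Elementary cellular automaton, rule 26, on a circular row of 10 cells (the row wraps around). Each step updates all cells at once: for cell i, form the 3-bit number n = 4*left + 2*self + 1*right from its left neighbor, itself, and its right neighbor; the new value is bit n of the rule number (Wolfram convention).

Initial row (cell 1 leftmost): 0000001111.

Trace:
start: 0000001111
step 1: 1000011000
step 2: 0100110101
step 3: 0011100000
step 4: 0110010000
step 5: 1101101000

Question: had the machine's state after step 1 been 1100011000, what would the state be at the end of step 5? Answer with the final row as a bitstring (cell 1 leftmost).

0110001100

state after step 1 := 1100011000
step 2: 1010110101
step 3: 0000100001
step 4: 1001010010
step 5: 0110001100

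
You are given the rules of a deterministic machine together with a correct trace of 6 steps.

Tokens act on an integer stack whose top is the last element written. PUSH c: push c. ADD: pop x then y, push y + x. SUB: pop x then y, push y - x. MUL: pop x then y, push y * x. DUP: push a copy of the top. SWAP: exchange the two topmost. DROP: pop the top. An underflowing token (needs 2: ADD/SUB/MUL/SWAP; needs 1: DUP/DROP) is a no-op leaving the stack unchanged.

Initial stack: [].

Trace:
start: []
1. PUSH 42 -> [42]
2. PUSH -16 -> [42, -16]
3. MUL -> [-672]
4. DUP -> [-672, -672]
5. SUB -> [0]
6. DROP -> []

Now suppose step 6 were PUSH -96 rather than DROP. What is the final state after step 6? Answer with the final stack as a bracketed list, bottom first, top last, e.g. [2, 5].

[0, -96]

(re-executing from step 6 with the substitution; state before step 6: [0])
6. PUSH -96 -> [0, -96]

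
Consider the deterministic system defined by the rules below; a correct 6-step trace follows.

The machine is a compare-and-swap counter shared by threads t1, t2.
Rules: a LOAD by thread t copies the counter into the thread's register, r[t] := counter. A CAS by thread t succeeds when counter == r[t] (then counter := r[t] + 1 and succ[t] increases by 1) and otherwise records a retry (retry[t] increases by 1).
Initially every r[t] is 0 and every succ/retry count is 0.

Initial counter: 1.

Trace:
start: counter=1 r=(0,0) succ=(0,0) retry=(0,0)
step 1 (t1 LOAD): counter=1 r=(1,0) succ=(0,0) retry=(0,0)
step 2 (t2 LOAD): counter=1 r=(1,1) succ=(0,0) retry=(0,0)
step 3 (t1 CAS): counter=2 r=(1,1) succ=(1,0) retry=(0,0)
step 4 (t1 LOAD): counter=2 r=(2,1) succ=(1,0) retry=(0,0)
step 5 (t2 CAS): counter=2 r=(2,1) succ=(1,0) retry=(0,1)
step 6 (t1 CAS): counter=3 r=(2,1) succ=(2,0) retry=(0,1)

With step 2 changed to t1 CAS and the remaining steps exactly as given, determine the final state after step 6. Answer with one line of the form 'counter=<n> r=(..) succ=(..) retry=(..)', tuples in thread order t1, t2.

(re-executing from step 2 with the substitution; state before step 2: counter=1 r=(1,0) succ=(0,0) retry=(0,0))
step 2 (t1 CAS): counter=2 r=(1,0) succ=(1,0) retry=(0,0)
step 3 (t1 CAS): counter=2 r=(1,0) succ=(1,0) retry=(1,0)
step 4 (t1 LOAD): counter=2 r=(2,0) succ=(1,0) retry=(1,0)
step 5 (t2 CAS): counter=2 r=(2,0) succ=(1,0) retry=(1,1)
step 6 (t1 CAS): counter=3 r=(2,0) succ=(2,0) retry=(1,1)

counter=3 r=(2,0) succ=(2,0) retry=(1,1)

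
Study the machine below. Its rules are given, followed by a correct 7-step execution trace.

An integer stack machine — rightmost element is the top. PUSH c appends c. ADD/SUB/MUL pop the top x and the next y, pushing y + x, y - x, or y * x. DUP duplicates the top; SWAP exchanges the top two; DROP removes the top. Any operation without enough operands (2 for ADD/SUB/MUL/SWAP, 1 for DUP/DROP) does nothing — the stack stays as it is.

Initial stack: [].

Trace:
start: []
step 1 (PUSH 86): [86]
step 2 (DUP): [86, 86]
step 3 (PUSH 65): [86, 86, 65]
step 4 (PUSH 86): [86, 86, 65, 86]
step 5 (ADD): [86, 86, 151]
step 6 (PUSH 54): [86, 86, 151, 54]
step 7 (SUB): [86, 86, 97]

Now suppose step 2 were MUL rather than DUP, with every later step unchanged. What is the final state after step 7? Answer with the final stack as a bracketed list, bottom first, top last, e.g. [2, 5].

(re-executing from step 2 with the substitution; state before step 2: [86])
step 2 (MUL): [86]
step 3 (PUSH 65): [86, 65]
step 4 (PUSH 86): [86, 65, 86]
step 5 (ADD): [86, 151]
step 6 (PUSH 54): [86, 151, 54]
step 7 (SUB): [86, 97]

[86, 97]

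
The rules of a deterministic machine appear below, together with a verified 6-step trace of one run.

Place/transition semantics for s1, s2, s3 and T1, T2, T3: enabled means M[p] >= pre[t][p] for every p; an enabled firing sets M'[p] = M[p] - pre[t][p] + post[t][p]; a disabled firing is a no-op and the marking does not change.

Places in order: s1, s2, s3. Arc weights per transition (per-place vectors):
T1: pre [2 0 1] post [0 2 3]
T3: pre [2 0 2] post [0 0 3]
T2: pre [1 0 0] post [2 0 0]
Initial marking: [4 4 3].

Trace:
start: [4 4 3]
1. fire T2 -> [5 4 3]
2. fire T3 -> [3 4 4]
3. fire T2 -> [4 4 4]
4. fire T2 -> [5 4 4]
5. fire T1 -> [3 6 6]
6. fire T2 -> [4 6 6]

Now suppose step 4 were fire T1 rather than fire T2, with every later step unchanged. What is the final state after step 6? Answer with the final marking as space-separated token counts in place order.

0 8 8

(re-executing from step 4 with the substitution; state before step 4: [4 4 4])
4. fire T1 -> [2 6 6]
5. fire T1 -> [0 8 8]
6. fire T2 -> [0 8 8]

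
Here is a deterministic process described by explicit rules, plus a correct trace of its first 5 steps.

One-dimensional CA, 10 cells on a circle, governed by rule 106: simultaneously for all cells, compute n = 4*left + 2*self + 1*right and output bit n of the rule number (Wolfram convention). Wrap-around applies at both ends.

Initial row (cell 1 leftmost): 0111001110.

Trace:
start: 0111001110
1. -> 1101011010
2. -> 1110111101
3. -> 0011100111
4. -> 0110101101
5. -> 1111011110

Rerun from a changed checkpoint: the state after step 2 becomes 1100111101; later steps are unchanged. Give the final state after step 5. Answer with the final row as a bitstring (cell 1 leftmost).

1110111111

state after step 2 := 1100111101
3. -> 0101100111
4. -> 1011101101
5. -> 1110111111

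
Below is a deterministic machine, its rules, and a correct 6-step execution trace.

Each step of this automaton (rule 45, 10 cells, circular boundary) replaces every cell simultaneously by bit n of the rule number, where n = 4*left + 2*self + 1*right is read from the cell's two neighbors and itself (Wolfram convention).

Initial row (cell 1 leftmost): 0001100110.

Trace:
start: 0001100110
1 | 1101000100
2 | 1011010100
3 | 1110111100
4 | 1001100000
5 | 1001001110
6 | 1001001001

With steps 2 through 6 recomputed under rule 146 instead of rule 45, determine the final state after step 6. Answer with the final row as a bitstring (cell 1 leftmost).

0000101101

(re-executing steps 2..6 under rule 146; state before step 2: 1101000100)
2 | 0000101011
3 | 1001000000
4 | 0110100001
5 | 0000010010
6 | 0000101101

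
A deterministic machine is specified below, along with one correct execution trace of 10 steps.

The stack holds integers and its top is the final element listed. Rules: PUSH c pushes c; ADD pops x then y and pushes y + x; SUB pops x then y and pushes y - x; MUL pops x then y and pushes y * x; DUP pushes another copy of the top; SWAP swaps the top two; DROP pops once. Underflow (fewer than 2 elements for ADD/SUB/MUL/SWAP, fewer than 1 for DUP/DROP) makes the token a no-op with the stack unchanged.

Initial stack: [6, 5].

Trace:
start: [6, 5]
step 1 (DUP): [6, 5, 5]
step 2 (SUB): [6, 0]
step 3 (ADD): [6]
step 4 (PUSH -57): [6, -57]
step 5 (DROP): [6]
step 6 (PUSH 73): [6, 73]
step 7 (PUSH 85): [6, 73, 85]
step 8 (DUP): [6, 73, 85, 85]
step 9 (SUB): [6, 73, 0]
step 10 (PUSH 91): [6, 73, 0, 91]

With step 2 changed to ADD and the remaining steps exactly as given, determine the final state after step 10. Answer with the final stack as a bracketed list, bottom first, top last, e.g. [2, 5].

(re-executing from step 2 with the substitution; state before step 2: [6, 5, 5])
step 2 (ADD): [6, 10]
step 3 (ADD): [16]
step 4 (PUSH -57): [16, -57]
step 5 (DROP): [16]
step 6 (PUSH 73): [16, 73]
step 7 (PUSH 85): [16, 73, 85]
step 8 (DUP): [16, 73, 85, 85]
step 9 (SUB): [16, 73, 0]
step 10 (PUSH 91): [16, 73, 0, 91]

[16, 73, 0, 91]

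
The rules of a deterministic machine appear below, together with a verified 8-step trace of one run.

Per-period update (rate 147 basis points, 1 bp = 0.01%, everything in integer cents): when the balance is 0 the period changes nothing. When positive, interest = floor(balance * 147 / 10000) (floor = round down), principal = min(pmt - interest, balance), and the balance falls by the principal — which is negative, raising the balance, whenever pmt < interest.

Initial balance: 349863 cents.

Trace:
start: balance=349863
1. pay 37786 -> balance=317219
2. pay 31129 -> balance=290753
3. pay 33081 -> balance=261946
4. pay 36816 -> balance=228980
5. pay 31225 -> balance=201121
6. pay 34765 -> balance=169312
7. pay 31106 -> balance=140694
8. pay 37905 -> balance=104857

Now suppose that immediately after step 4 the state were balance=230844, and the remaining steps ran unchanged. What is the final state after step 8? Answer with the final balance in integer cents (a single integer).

state after step 4 := balance=230844
5. pay 31225 -> balance=203012
6. pay 34765 -> balance=171231
7. pay 31106 -> balance=142642
8. pay 37905 -> balance=106833

106833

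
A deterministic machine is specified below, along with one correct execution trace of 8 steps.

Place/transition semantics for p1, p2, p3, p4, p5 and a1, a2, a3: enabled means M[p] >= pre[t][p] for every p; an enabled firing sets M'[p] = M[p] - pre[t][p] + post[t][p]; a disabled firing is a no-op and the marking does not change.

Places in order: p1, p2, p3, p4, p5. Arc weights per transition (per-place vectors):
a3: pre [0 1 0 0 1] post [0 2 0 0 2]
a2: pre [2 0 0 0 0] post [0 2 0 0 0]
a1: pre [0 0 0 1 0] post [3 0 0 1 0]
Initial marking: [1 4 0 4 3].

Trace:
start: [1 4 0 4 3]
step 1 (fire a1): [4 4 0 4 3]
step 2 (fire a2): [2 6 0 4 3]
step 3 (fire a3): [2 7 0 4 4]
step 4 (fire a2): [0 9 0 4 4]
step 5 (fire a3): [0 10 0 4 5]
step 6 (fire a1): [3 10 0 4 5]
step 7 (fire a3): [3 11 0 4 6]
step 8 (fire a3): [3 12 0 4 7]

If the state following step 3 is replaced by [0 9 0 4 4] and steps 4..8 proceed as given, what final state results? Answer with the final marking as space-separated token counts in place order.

3 12 0 4 7

state after step 3 := [0 9 0 4 4]
step 4 (fire a2): [0 9 0 4 4]
step 5 (fire a3): [0 10 0 4 5]
step 6 (fire a1): [3 10 0 4 5]
step 7 (fire a3): [3 11 0 4 6]
step 8 (fire a3): [3 12 0 4 7]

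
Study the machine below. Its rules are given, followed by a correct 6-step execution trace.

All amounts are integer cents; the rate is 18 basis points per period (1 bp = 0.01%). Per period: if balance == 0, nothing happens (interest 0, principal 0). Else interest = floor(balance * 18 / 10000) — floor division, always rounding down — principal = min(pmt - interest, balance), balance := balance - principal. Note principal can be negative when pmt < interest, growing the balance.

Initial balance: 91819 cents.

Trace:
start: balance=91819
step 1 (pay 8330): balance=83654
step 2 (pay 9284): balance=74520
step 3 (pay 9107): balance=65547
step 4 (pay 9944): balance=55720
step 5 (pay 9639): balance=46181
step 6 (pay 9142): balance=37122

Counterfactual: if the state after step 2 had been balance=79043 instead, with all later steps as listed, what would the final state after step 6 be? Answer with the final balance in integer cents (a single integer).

41678

state after step 2 := balance=79043
step 3 (pay 9107): balance=70078
step 4 (pay 9944): balance=60260
step 5 (pay 9639): balance=50729
step 6 (pay 9142): balance=41678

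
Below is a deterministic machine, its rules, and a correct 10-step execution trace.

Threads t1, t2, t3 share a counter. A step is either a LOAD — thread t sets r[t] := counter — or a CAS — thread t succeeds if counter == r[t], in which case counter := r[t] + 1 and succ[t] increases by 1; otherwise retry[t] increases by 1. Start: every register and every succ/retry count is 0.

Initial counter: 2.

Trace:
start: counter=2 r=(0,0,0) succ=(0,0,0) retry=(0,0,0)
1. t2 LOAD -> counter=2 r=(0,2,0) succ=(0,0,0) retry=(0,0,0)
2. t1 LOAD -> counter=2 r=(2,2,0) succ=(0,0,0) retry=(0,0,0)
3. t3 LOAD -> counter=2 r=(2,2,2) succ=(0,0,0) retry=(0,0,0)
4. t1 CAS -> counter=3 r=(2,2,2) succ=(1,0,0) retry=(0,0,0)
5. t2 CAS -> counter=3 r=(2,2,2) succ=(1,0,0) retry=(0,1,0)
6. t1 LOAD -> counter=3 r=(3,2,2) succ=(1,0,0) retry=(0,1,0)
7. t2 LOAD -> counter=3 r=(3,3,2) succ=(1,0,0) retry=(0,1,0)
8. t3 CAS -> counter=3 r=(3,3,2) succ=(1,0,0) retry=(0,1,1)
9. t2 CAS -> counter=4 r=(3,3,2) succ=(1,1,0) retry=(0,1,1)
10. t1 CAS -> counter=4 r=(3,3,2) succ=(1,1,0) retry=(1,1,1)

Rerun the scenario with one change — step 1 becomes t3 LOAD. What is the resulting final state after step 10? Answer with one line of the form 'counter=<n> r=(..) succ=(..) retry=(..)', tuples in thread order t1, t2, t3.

(re-executing from step 1 with the substitution; state before step 1: counter=2 r=(0,0,0) succ=(0,0,0) retry=(0,0,0))
1. t3 LOAD -> counter=2 r=(0,0,2) succ=(0,0,0) retry=(0,0,0)
2. t1 LOAD -> counter=2 r=(2,0,2) succ=(0,0,0) retry=(0,0,0)
3. t3 LOAD -> counter=2 r=(2,0,2) succ=(0,0,0) retry=(0,0,0)
4. t1 CAS -> counter=3 r=(2,0,2) succ=(1,0,0) retry=(0,0,0)
5. t2 CAS -> counter=3 r=(2,0,2) succ=(1,0,0) retry=(0,1,0)
6. t1 LOAD -> counter=3 r=(3,0,2) succ=(1,0,0) retry=(0,1,0)
7. t2 LOAD -> counter=3 r=(3,3,2) succ=(1,0,0) retry=(0,1,0)
8. t3 CAS -> counter=3 r=(3,3,2) succ=(1,0,0) retry=(0,1,1)
9. t2 CAS -> counter=4 r=(3,3,2) succ=(1,1,0) retry=(0,1,1)
10. t1 CAS -> counter=4 r=(3,3,2) succ=(1,1,0) retry=(1,1,1)

counter=4 r=(3,3,2) succ=(1,1,0) retry=(1,1,1)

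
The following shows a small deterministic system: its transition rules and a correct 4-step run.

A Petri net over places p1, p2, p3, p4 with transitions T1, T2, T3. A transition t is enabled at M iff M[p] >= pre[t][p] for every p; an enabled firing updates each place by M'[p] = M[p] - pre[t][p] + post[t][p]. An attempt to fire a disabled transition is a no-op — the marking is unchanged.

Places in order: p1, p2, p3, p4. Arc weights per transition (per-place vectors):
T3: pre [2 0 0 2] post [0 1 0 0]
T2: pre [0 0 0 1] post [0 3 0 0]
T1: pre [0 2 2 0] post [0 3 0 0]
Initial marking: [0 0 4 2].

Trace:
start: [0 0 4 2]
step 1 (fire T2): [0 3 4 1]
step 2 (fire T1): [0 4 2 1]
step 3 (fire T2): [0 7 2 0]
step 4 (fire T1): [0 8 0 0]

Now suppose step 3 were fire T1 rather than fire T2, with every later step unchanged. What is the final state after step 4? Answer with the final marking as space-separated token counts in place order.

(re-executing from step 3 with the substitution; state before step 3: [0 4 2 1])
step 3 (fire T1): [0 5 0 1]
step 4 (fire T1): [0 5 0 1]

0 5 0 1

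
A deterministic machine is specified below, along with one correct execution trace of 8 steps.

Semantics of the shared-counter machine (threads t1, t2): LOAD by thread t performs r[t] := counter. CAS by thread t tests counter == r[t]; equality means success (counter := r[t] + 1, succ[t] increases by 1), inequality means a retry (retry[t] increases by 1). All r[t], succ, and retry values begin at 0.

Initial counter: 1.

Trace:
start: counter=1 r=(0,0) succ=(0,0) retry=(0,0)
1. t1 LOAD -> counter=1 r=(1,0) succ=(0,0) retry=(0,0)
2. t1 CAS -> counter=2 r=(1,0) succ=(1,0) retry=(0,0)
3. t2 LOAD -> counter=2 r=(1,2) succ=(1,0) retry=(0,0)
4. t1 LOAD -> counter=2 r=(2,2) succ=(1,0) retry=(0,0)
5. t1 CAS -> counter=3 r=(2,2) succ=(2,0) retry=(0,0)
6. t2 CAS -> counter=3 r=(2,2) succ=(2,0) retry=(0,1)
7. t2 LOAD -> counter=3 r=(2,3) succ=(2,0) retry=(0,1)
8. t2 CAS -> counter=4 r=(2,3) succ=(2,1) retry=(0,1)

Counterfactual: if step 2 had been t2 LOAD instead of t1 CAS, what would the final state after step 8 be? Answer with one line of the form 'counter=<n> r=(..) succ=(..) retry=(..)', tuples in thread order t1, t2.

(re-executing from step 2 with the substitution; state before step 2: counter=1 r=(1,0) succ=(0,0) retry=(0,0))
2. t2 LOAD -> counter=1 r=(1,1) succ=(0,0) retry=(0,0)
3. t2 LOAD -> counter=1 r=(1,1) succ=(0,0) retry=(0,0)
4. t1 LOAD -> counter=1 r=(1,1) succ=(0,0) retry=(0,0)
5. t1 CAS -> counter=2 r=(1,1) succ=(1,0) retry=(0,0)
6. t2 CAS -> counter=2 r=(1,1) succ=(1,0) retry=(0,1)
7. t2 LOAD -> counter=2 r=(1,2) succ=(1,0) retry=(0,1)
8. t2 CAS -> counter=3 r=(1,2) succ=(1,1) retry=(0,1)

counter=3 r=(1,2) succ=(1,1) retry=(0,1)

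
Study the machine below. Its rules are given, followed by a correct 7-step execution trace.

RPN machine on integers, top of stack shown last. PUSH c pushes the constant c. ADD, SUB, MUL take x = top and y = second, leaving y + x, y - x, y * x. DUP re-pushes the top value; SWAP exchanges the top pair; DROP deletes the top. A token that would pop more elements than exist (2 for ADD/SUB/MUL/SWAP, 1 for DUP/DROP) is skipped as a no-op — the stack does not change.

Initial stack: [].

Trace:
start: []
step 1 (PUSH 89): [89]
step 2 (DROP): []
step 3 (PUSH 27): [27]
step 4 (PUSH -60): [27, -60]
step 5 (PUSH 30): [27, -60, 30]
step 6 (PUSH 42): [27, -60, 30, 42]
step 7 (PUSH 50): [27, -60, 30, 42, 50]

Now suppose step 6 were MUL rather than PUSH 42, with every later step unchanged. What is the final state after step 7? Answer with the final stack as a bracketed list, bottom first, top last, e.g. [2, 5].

(re-executing from step 6 with the substitution; state before step 6: [27, -60, 30])
step 6 (MUL): [27, -1800]
step 7 (PUSH 50): [27, -1800, 50]

[27, -1800, 50]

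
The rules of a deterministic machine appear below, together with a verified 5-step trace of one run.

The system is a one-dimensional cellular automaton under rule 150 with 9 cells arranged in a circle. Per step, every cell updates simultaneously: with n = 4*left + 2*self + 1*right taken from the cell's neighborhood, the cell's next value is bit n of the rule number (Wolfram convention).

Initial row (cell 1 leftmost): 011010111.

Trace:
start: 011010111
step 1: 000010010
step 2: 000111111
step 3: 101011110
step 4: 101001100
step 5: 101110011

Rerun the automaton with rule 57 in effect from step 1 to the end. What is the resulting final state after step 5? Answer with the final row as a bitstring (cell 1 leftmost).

011010101

(re-executing steps 1..5 under rule 57; state before step 1: 011010111)
step 1: 110101100
step 2: 101011010
step 3: 010110101
step 4: 101101010
step 5: 011010101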